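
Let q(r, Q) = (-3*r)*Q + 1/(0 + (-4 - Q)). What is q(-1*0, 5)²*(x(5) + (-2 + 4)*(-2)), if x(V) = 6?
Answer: 2/81 ≈ 0.024691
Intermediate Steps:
q(r, Q) = 1/(-4 - Q) - 3*Q*r (q(r, Q) = -3*Q*r + 1/(-4 - Q) = 1/(-4 - Q) - 3*Q*r)
q(-1*0, 5)²*(x(5) + (-2 + 4)*(-2)) = ((-1 - 12*5*(-1*0) - 3*(-1*0)*5²)/(4 + 5))²*(6 + (-2 + 4)*(-2)) = ((-1 - 12*5*0 - 3*0*25)/9)²*(6 + 2*(-2)) = ((-1 + 0 + 0)/9)²*(6 - 4) = ((⅑)*(-1))²*2 = (-⅑)²*2 = (1/81)*2 = 2/81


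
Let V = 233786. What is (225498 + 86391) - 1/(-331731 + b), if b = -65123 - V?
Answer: 196689678961/630640 ≈ 3.1189e+5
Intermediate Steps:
b = -298909 (b = -65123 - 1*233786 = -65123 - 233786 = -298909)
(225498 + 86391) - 1/(-331731 + b) = (225498 + 86391) - 1/(-331731 - 298909) = 311889 - 1/(-630640) = 311889 - 1*(-1/630640) = 311889 + 1/630640 = 196689678961/630640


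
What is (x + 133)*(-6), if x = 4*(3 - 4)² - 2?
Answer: -810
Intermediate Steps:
x = 2 (x = 4*(-1)² - 2 = 4*1 - 2 = 4 - 2 = 2)
(x + 133)*(-6) = (2 + 133)*(-6) = 135*(-6) = -810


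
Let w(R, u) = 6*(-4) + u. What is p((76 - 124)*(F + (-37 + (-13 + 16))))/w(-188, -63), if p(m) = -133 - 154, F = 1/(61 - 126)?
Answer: 287/87 ≈ 3.2989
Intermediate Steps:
w(R, u) = -24 + u
F = -1/65 (F = 1/(-65) = -1/65 ≈ -0.015385)
p(m) = -287
p((76 - 124)*(F + (-37 + (-13 + 16))))/w(-188, -63) = -287/(-24 - 63) = -287/(-87) = -287*(-1/87) = 287/87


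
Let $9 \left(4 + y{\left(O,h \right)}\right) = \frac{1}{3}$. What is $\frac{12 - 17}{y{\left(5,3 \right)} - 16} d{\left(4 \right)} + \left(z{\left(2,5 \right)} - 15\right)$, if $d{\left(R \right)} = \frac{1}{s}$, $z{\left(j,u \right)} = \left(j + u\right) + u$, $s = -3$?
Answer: $- \frac{1662}{539} \approx -3.0835$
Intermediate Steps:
$y{\left(O,h \right)} = - \frac{107}{27}$ ($y{\left(O,h \right)} = -4 + \frac{1}{9 \cdot 3} = -4 + \frac{1}{9} \cdot \frac{1}{3} = -4 + \frac{1}{27} = - \frac{107}{27}$)
$z{\left(j,u \right)} = j + 2 u$
$d{\left(R \right)} = - \frac{1}{3}$ ($d{\left(R \right)} = \frac{1}{-3} = - \frac{1}{3}$)
$\frac{12 - 17}{y{\left(5,3 \right)} - 16} d{\left(4 \right)} + \left(z{\left(2,5 \right)} - 15\right) = \frac{12 - 17}{- \frac{107}{27} - 16} \left(- \frac{1}{3}\right) + \left(\left(2 + 2 \cdot 5\right) - 15\right) = - \frac{5}{- \frac{539}{27}} \left(- \frac{1}{3}\right) + \left(\left(2 + 10\right) - 15\right) = \left(-5\right) \left(- \frac{27}{539}\right) \left(- \frac{1}{3}\right) + \left(12 - 15\right) = \frac{135}{539} \left(- \frac{1}{3}\right) - 3 = - \frac{45}{539} - 3 = - \frac{1662}{539}$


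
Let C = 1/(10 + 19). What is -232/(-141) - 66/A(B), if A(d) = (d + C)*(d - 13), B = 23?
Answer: 639943/470940 ≈ 1.3589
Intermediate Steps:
C = 1/29 ≈ 0.034483
A(d) = (-13 + d)*(1/29 + d) (A(d) = (d + 1/29)*(d - 13) = (1/29 + d)*(-13 + d) = (-13 + d)*(1/29 + d))
-232/(-141) - 66/A(B) = -232/(-141) - 66/(-13/29 + 23**2 - 376/29*23) = -232*(-1/141) - 66/(-13/29 + 529 - 8648/29) = 232/141 - 66/6680/29 = 232/141 - 66*29/6680 = 232/141 - 957/3340 = 639943/470940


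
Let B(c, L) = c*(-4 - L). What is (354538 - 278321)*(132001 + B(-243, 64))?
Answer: 11320129925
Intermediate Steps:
(354538 - 278321)*(132001 + B(-243, 64)) = (354538 - 278321)*(132001 - 1*(-243)*(4 + 64)) = 76217*(132001 - 1*(-243)*68) = 76217*(132001 + 16524) = 76217*148525 = 11320129925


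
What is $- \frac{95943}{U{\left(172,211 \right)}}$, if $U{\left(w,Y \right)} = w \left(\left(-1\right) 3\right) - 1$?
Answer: $\frac{95943}{517} \approx 185.58$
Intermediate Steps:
$U{\left(w,Y \right)} = -1 - 3 w$ ($U{\left(w,Y \right)} = w \left(-3\right) - 1 = - 3 w - 1 = -1 - 3 w$)
$- \frac{95943}{U{\left(172,211 \right)}} = - \frac{95943}{-1 - 516} = - \frac{95943}{-517} = \left(-95943\right) \left(- \frac{1}{517}\right) = \frac{95943}{517}$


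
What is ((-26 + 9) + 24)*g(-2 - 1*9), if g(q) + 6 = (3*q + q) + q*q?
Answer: 497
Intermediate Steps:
g(q) = -6 + q² + 4*q (g(q) = -6 + ((3*q + q) + q*q) = -6 + (4*q + q²) = -6 + (q² + 4*q) = -6 + q² + 4*q)
((-26 + 9) + 24)*g(-2 - 1*9) = ((-26 + 9) + 24)*(-6 + (-2 - 1*9)² + 4*(-2 - 1*9)) = (-17 + 24)*(-6 + (-2 - 9)² + 4*(-2 - 9)) = 7*(-6 + (-11)² + 4*(-11)) = 7*(-6 + 121 - 44) = 7*71 = 497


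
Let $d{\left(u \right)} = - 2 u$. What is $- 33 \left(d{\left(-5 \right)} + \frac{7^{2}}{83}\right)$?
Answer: $- \frac{29007}{83} \approx -349.48$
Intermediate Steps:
$- 33 \left(d{\left(-5 \right)} + \frac{7^{2}}{83}\right) = - 33 \left(\left(-2\right) \left(-5\right) + \frac{7^{2}}{83}\right) = - 33 \left(10 + 49 \cdot \frac{1}{83}\right) = - 33 \left(10 + \frac{49}{83}\right) = \left(-33\right) \frac{879}{83} = - \frac{29007}{83}$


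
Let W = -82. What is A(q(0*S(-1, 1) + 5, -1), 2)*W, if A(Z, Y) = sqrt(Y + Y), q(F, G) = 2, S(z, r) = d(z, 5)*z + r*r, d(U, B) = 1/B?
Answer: -164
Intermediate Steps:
S(z, r) = r**2 + z/5 (S(z, r) = z/5 + r*r = z/5 + r**2 = r**2 + z/5)
A(Z, Y) = sqrt(2)*sqrt(Y) (A(Z, Y) = sqrt(2*Y) = sqrt(2)*sqrt(Y))
A(q(0*S(-1, 1) + 5, -1), 2)*W = (sqrt(2)*sqrt(2))*(-82) = 2*(-82) = -164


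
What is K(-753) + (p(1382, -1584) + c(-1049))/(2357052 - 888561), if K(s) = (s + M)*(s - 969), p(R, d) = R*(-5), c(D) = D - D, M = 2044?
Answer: -3264605285992/1468491 ≈ -2.2231e+6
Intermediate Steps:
c(D) = 0
p(R, d) = -5*R
K(s) = (-969 + s)*(2044 + s) (K(s) = (s + 2044)*(s - 969) = (2044 + s)*(-969 + s) = (-969 + s)*(2044 + s))
K(-753) + (p(1382, -1584) + c(-1049))/(2357052 - 888561) = (-1980636 + (-753)**2 + 1075*(-753)) + (-5*1382 + 0)/(2357052 - 888561) = (-1980636 + 567009 - 809475) + (-6910 + 0)/1468491 = -2223102 - 6910*1/1468491 = -2223102 - 6910/1468491 = -3264605285992/1468491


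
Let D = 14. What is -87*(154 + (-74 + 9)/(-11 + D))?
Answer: -11513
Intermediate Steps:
-87*(154 + (-74 + 9)/(-11 + D)) = -87*(154 + (-74 + 9)/(-11 + 14)) = -87*(154 - 65/3) = -87*397/3 = -11513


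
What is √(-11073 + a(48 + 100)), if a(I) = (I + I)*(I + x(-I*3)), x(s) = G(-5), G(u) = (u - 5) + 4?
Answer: √30959 ≈ 175.95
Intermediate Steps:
G(u) = -1 + u (G(u) = (-5 + u) + 4 = -1 + u)
x(s) = -6 (x(s) = -1 - 5 = -6)
a(I) = 2*I*(-6 + I) (a(I) = (I + I)*(I - 6) = (2*I)*(-6 + I) = 2*I*(-6 + I))
√(-11073 + a(48 + 100)) = √(-11073 + 2*(48 + 100)*(-6 + (48 + 100))) = √(-11073 + 2*148*(-6 + 148)) = √(-11073 + 2*148*142) = √(-11073 + 42032) = √30959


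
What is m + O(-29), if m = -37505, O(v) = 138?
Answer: -37367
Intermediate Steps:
m + O(-29) = -37505 + 138 = -37367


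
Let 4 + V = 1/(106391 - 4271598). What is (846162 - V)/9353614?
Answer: 3524456546363/38959738508098 ≈ 0.090464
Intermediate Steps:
V = -16660829/4165207 (V = -4 + 1/(106391 - 4271598) = -4 + 1/(-4165207) = -4 - 1/4165207 = -16660829/4165207 ≈ -4.0000)
(846162 - V)/9353614 = (846162 - 1*(-16660829/4165207))/9353614 = (846162 + 16660829/4165207)*(1/9353614) = (3524456546363/4165207)*(1/9353614) = 3524456546363/38959738508098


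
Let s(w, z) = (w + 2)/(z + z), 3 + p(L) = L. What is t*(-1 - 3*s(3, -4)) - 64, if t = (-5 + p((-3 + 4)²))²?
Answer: -169/8 ≈ -21.125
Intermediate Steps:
p(L) = -3 + L
t = 49 (t = (-5 + (-3 + (-3 + 4)²))² = (-5 + (-3 + 1²))² = (-5 + (-3 + 1))² = (-5 - 2)² = (-7)² = 49)
s(w, z) = (2 + w)/(2*z) (s(w, z) = (2 + w)/((2*z)) = (2 + w)*(1/(2*z)) = (2 + w)/(2*z))
t*(-1 - 3*s(3, -4)) - 64 = 49*(-1 - 3*(2 + 3)/(2*(-4))) - 64 = 49*(-1 - 3*(-1)*5/(2*4)) - 64 = 49*(-1 - 3*(-5/8)) - 64 = 49*(-1 + 15/8) - 64 = 49*(7/8) - 64 = 343/8 - 64 = -169/8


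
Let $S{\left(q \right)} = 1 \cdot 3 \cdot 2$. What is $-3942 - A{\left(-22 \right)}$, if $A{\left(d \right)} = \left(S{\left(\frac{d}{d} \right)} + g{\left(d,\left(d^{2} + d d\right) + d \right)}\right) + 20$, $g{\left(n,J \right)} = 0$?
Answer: $-3968$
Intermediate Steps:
$S{\left(q \right)} = 6$ ($S{\left(q \right)} = 3 \cdot 2 = 6$)
$A{\left(d \right)} = 26$ ($A{\left(d \right)} = \left(6 + 0\right) + 20 = 6 + 20 = 26$)
$-3942 - A{\left(-22 \right)} = -3942 - 26 = -3968$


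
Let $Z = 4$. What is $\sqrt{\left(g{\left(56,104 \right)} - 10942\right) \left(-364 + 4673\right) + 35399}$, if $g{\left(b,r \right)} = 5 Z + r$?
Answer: $i \sqrt{46579363} \approx 6824.9 i$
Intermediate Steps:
$g{\left(b,r \right)} = 20 + r$ ($g{\left(b,r \right)} = 5 \cdot 4 + r = 20 + r$)
$\sqrt{\left(g{\left(56,104 \right)} - 10942\right) \left(-364 + 4673\right) + 35399} = \sqrt{\left(\left(20 + 104\right) - 10942\right) \left(-364 + 4673\right) + 35399} = \sqrt{\left(124 - 10942\right) 4309 + 35399} = \sqrt{\left(-10818\right) 4309 + 35399} = \sqrt{-46614762 + 35399} = \sqrt{-46579363} = i \sqrt{46579363}$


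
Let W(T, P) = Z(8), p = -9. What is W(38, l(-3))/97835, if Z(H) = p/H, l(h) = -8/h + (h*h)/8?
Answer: -9/782680 ≈ -1.1499e-5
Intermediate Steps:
l(h) = -8/h + h²/8 (l(h) = -8/h + h²*(⅛) = -8/h + h²/8)
Z(H) = -9/H
W(T, P) = -9/8
W(38, l(-3))/97835 = -9/8/97835 = -9/8*1/97835 = -9/782680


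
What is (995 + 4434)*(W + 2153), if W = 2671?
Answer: 26189496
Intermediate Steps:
(995 + 4434)*(W + 2153) = (995 + 4434)*(2671 + 2153) = 5429*4824 = 26189496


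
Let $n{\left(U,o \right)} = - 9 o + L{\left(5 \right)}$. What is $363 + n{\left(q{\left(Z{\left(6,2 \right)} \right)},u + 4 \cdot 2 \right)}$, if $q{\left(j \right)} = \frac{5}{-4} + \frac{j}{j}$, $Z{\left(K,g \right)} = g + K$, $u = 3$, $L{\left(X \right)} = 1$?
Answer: $265$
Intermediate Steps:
$Z{\left(K,g \right)} = K + g$
$q{\left(j \right)} = - \frac{1}{4}$ ($q{\left(j \right)} = 5 \left(- \frac{1}{4}\right) + 1 = - \frac{5}{4} + 1 = - \frac{1}{4}$)
$n{\left(U,o \right)} = 1 - 9 o$ ($n{\left(U,o \right)} = - 9 o + 1 = 1 - 9 o$)
$363 + n{\left(q{\left(Z{\left(6,2 \right)} \right)},u + 4 \cdot 2 \right)} = 363 + \left(1 - 9 \left(3 + 4 \cdot 2\right)\right) = 363 + \left(1 - 9 \left(3 + 8\right)\right) = 363 + \left(1 - 99\right) = 363 - 98 = 265$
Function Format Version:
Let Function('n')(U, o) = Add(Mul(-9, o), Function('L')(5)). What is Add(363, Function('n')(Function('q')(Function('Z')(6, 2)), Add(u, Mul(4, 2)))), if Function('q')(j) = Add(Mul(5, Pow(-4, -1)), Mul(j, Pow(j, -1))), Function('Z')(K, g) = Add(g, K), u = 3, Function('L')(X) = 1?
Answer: 265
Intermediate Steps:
Function('Z')(K, g) = Add(K, g)
Function('q')(j) = Rational(-1, 4) (Function('q')(j) = Add(Mul(5, Rational(-1, 4)), 1) = Add(Rational(-5, 4), 1) = Rational(-1, 4))
Function('n')(U, o) = Add(1, Mul(-9, o)) (Function('n')(U, o) = Add(Mul(-9, o), 1) = Add(1, Mul(-9, o)))
Add(363, Function('n')(Function('q')(Function('Z')(6, 2)), Add(u, Mul(4, 2)))) = Add(363, Add(1, Mul(-9, Add(3, Mul(4, 2))))) = Add(363, Add(1, Mul(-9, Add(3, 8)))) = Add(363, Add(1, Mul(-9, 11))) = Add(363, Add(1, -99)) = Add(363, -98) = 265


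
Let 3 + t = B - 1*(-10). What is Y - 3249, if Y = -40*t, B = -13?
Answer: -3009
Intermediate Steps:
t = -6 (t = -3 + (-13 - 1*(-10)) = -3 + (-13 + 10) = -3 - 3 = -6)
Y = 240 (Y = -40*(-6) = -2*(-120) = 240)
Y - 3249 = 240 - 3249 = -3009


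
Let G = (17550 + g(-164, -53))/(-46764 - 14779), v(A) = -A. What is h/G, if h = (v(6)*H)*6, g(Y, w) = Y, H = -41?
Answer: -45418734/8693 ≈ -5224.8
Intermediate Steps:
h = 1476 (h = (-1*6*(-41))*6 = -6*(-41)*6 = 246*6 = 1476)
G = -17386/61543 (G = (17550 - 164)/(-46764 - 14779) = 17386/(-61543) = 17386*(-1/61543) = -17386/61543 ≈ -0.28250)
h/G = 1476/(-17386/61543) = 1476*(-61543/17386) = -45418734/8693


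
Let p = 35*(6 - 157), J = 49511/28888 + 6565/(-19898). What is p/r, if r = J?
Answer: -1518944472920/397760079 ≈ -3818.7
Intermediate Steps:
J = 397760079/287406712 (J = 49511*(1/28888) + 6565*(-1/19898) = 49511/28888 - 6565/19898 = 397760079/287406712 ≈ 1.3840)
r = 397760079/287406712 ≈ 1.3840
p = -5285 (p = 35*(-151) = -5285)
p/r = -5285/397760079/287406712 = -5285*287406712/397760079 = -1518944472920/397760079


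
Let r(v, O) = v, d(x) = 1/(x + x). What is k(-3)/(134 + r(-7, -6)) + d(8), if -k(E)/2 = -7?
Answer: 351/2032 ≈ 0.17274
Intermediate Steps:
d(x) = 1/(2*x)
k(E) = 14 (k(E) = -2*(-7) = 14)
k(-3)/(134 + r(-7, -6)) + d(8) = 14/(134 - 7) + (½)/8 = 14/127 + (½)*(⅛) = (1/127)*14 + 1/16 = 14/127 + 1/16 = 351/2032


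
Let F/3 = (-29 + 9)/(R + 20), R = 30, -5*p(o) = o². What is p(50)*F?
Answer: 600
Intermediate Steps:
p(o) = -o²/5
F = -6/5 (F = 3*((-29 + 9)/(30 + 20)) = 3*(-20/50) = 3*(-20*1/50) = 3*(-⅖) = -6/5 ≈ -1.2000)
p(50)*F = -⅕*50²*(-6/5) = -⅕*2500*(-6/5) = -500*(-6/5) = 600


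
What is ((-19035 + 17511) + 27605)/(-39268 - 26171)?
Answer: -2371/5949 ≈ -0.39855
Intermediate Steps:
((-19035 + 17511) + 27605)/(-39268 - 26171) = (-1524 + 27605)/(-65439) = 26081*(-1/65439) = -2371/5949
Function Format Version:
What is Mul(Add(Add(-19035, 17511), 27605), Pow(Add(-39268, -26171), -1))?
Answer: Rational(-2371, 5949) ≈ -0.39855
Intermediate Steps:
Mul(Add(Add(-19035, 17511), 27605), Pow(Add(-39268, -26171), -1)) = Mul(Add(-1524, 27605), Pow(-65439, -1)) = Mul(26081, Rational(-1, 65439)) = Rational(-2371, 5949)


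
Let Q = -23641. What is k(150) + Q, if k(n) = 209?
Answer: -23432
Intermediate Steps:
k(150) + Q = 209 - 23641 = -23432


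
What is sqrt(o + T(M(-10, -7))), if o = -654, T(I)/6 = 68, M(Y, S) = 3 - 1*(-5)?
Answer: I*sqrt(246) ≈ 15.684*I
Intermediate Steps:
M(Y, S) = 8 (M(Y, S) = 3 + 5 = 8)
T(I) = 408 (T(I) = 6*68 = 408)
sqrt(o + T(M(-10, -7))) = sqrt(-654 + 408) = sqrt(-246) = I*sqrt(246)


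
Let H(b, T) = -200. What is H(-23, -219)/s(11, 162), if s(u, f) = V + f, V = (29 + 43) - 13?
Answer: -200/221 ≈ -0.90498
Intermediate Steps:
V = 59 (V = 72 - 13 = 59)
s(u, f) = 59 + f
H(-23, -219)/s(11, 162) = -200/(59 + 162) = -200/221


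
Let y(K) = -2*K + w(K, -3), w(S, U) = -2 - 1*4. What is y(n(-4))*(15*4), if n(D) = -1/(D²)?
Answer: -705/2 ≈ -352.50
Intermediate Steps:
w(S, U) = -6 (w(S, U) = -2 - 4 = -6)
n(D) = -1/D²
y(K) = -6 - 2*K (y(K) = -2*K - 6 = -6 - 2*K)
y(n(-4))*(15*4) = (-6 - (-2)/(-4)²)*(15*4) = (-6 - (-2)/16)*60 = (-6 - 2*(-1/16))*60 = (-6 + ⅛)*60 = -47/8*60 = -705/2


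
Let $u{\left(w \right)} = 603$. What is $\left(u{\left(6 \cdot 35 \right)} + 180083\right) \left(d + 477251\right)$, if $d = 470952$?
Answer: $171327007258$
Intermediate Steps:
$\left(u{\left(6 \cdot 35 \right)} + 180083\right) \left(d + 477251\right) = \left(603 + 180083\right) \left(470952 + 477251\right) = 180686 \cdot 948203 = 171327007258$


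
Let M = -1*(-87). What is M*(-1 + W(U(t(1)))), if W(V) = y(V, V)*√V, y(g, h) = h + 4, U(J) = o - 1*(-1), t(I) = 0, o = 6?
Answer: -87 + 957*√7 ≈ 2445.0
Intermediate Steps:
U(J) = 7 (U(J) = 6 - 1*(-1) = 6 + 1 = 7)
y(g, h) = 4 + h
M = 87
W(V) = √V*(4 + V) (W(V) = (4 + V)*√V = √V*(4 + V))
M*(-1 + W(U(t(1)))) = 87*(-1 + √7*(4 + 7)) = 87*(-1 + √7*11) = 87*(-1 + 11*√7) = -87 + 957*√7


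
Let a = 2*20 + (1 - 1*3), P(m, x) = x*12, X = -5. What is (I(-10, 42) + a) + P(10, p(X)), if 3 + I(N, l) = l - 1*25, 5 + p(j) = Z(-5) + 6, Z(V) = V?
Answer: 4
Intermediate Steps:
p(j) = -4 (p(j) = -5 + (-5 + 6) = -5 + 1 = -4)
I(N, l) = -28 + l (I(N, l) = -3 + (l - 1*25) = -3 + (l - 25) = -3 + (-25 + l) = -28 + l)
P(m, x) = 12*x
a = 38 (a = 40 + (1 - 3) = 40 - 2 = 38)
(I(-10, 42) + a) + P(10, p(X)) = ((-28 + 42) + 38) + 12*(-4) = (14 + 38) - 48 = 52 - 48 = 4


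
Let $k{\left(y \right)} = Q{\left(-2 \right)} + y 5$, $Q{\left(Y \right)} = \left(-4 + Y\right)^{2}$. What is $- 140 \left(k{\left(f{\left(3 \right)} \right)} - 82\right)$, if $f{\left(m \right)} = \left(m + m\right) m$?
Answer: $-6160$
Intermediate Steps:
$f{\left(m \right)} = 2 m^{2}$ ($f{\left(m \right)} = 2 m m = 2 m^{2}$)
$k{\left(y \right)} = 36 + 5 y$ ($k{\left(y \right)} = \left(-4 - 2\right)^{2} + y 5 = \left(-6\right)^{2} + 5 y = 36 + 5 y$)
$- 140 \left(k{\left(f{\left(3 \right)} \right)} - 82\right) = - 140 \left(\left(36 + 5 \cdot 2 \cdot 3^{2}\right) - 82\right) = - 140 \left(\left(36 + 5 \cdot 2 \cdot 9\right) - 82\right) = - 140 \left(\left(36 + 5 \cdot 18\right) - 82\right) = - 140 \left(\left(36 + 90\right) - 82\right) = - 140 \left(126 - 82\right) = \left(-140\right) 44 = -6160$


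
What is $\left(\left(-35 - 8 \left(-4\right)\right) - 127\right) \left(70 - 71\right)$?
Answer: $130$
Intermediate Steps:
$\left(\left(-35 - 8 \left(-4\right)\right) - 127\right) \left(70 - 71\right) = \left(\left(-35 - -32\right) - 127\right) \left(70 - 71\right) = \left(\left(-35 + 32\right) - 127\right) \left(-1\right) = \left(-3 - 127\right) \left(-1\right) = \left(-130\right) \left(-1\right) = 130$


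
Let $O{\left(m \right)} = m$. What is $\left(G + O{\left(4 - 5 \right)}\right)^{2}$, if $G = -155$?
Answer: $24336$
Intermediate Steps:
$\left(G + O{\left(4 - 5 \right)}\right)^{2} = \left(-155 + \left(4 - 5\right)\right)^{2} = \left(-155 - 1\right)^{2} = \left(-156\right)^{2} = 24336$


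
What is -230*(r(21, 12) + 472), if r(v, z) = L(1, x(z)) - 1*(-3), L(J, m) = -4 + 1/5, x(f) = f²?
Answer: -108376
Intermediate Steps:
L(J, m) = -19/5 (L(J, m) = -4 + ⅕ = -19/5)
r(v, z) = -⅘ (r(v, z) = -19/5 - 1*(-3) = -19/5 + 3 = -⅘)
-230*(r(21, 12) + 472) = -230*(-⅘ + 472) = -230*2356/5 = -108376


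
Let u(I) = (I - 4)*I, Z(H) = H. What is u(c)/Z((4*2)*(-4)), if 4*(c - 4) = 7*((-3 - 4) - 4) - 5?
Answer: -1353/128 ≈ -10.570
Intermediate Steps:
c = -33/2 (c = 4 + (7*((-3 - 4) - 4) - 5)/4 = 4 + (7*(-7 - 4) - 5)/4 = 4 + (7*(-11) - 5)/4 = 4 + (-77 - 5)/4 = 4 + (¼)*(-82) = 4 - 41/2 = -33/2 ≈ -16.500)
u(I) = I*(-4 + I) (u(I) = (-4 + I)*I = I*(-4 + I))
u(c)/Z((4*2)*(-4)) = (-33*(-4 - 33/2)/2)/(((4*2)*(-4))) = (-33/2*(-41/2))/((8*(-4))) = (1353/4)/(-32) = (1353/4)*(-1/32) = -1353/128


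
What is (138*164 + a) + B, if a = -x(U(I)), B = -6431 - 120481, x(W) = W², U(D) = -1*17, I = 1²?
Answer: -104569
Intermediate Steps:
I = 1
U(D) = -17
B = -126912
a = -289 (a = -1*(-17)² = -1*289 = -289)
(138*164 + a) + B = (138*164 - 289) - 126912 = (22632 - 289) - 126912 = 22343 - 126912 = -104569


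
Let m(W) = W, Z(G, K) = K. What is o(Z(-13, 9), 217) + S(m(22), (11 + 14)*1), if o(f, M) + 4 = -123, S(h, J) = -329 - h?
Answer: -478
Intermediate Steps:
o(f, M) = -127 (o(f, M) = -4 - 123 = -127)
o(Z(-13, 9), 217) + S(m(22), (11 + 14)*1) = -127 + (-329 - 1*22) = -127 + (-329 - 22) = -127 - 351 = -478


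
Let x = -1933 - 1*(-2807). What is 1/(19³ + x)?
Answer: 1/7733 ≈ 0.00012932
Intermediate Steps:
x = 874 (x = -1933 + 2807 = 874)
1/(19³ + x) = 1/(19³ + 874) = 1/(6859 + 874) = 1/7733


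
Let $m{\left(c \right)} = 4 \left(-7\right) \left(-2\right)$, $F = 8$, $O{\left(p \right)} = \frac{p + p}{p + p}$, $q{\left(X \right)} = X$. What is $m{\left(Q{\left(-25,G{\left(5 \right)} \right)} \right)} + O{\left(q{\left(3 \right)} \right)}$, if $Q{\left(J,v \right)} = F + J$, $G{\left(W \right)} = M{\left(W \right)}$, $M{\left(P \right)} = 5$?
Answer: $57$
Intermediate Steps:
$O{\left(p \right)} = 1$ ($O{\left(p \right)} = \frac{2 p}{2 p} = 2 p \frac{1}{2 p} = 1$)
$G{\left(W \right)} = 5$
$Q{\left(J,v \right)} = 8 + J$
$m{\left(c \right)} = 56$ ($m{\left(c \right)} = \left(-28\right) \left(-2\right) = 56$)
$m{\left(Q{\left(-25,G{\left(5 \right)} \right)} \right)} + O{\left(q{\left(3 \right)} \right)} = 56 + 1 = 57$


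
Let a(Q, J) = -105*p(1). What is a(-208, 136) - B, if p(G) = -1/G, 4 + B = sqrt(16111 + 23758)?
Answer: 109 - sqrt(39869) ≈ -90.672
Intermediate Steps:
B = -4 + sqrt(39869) (B = -4 + sqrt(16111 + 23758) = -4 + sqrt(39869) ≈ 195.67)
a(Q, J) = 105 (a(Q, J) = -(-105)/1 = -(-105) = -105*(-1) = 105)
a(-208, 136) - B = 105 - (-4 + sqrt(39869)) = 105 + (4 - sqrt(39869)) = 109 - sqrt(39869)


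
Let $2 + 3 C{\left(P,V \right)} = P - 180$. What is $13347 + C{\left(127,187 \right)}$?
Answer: $\frac{39986}{3} \approx 13329.0$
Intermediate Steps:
$C{\left(P,V \right)} = - \frac{182}{3} + \frac{P}{3}$ ($C{\left(P,V \right)} = - \frac{2}{3} + \frac{P - 180}{3} = - \frac{2}{3} + \frac{-180 + P}{3} = - \frac{2}{3} + \left(-60 + \frac{P}{3}\right) = - \frac{182}{3} + \frac{P}{3}$)
$13347 + C{\left(127,187 \right)} = 13347 + \left(- \frac{182}{3} + \frac{1}{3} \cdot 127\right) = 13347 + \left(- \frac{182}{3} + \frac{127}{3}\right) = 13347 - \frac{55}{3} = \frac{39986}{3}$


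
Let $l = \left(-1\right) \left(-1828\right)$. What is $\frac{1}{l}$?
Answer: $\frac{1}{1828} \approx 0.00054705$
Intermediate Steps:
$l = 1828$
$\frac{1}{l} = \frac{1}{1828}$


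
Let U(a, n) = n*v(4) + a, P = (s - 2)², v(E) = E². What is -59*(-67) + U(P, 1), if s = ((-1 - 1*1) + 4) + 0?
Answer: 3969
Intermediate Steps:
s = 2 (s = ((-1 - 1) + 4) + 0 = (-2 + 4) + 0 = 2 + 0 = 2)
P = 0 (P = (2 - 2)² = 0² = 0)
U(a, n) = a + 16*n (U(a, n) = n*4² + a = n*16 + a = 16*n + a = a + 16*n)
-59*(-67) + U(P, 1) = -59*(-67) + (0 + 16*1) = 3953 + (0 + 16) = 3953 + 16 = 3969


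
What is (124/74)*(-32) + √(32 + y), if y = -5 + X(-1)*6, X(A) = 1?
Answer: -1984/37 + √33 ≈ -47.877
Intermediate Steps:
y = 1 (y = -5 + 1*6 = -5 + 6 = 1)
(124/74)*(-32) + √(32 + y) = (124/74)*(-32) + √(32 + 1) = (124*(1/74))*(-32) + √33 = (62/37)*(-32) + √33 = -1984/37 + √33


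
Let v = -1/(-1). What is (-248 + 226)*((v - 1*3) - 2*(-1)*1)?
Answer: 0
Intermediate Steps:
v = 1 (v = -1*(-1) = 1)
(-248 + 226)*((v - 1*3) - 2*(-1)*1) = (-248 + 226)*((1 - 1*3) - 2*(-1)*1) = -22*((1 - 3) + 2*1) = -22*(-2 + 2) = -22*0 = 0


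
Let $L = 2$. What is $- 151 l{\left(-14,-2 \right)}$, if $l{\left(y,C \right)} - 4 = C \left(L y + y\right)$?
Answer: $-13288$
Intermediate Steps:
$l{\left(y,C \right)} = 4 + 3 C y$ ($l{\left(y,C \right)} = 4 + C \left(2 y + y\right) = 4 + C 3 y = 4 + 3 C y$)
$- 151 l{\left(-14,-2 \right)} = - 151 \left(4 + 3 \left(-2\right) \left(-14\right)\right) = - 151 \left(4 + 84\right) = \left(-151\right) 88 = -13288$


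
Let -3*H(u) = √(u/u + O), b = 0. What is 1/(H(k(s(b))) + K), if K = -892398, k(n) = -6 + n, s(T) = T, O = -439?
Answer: -1338597/1194561285679 + I*√438/2389122571358 ≈ -1.1206e-6 + 8.7599e-12*I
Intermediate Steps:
H(u) = -I*√438/3 (H(u) = -√(u/u - 439)/3 = -√(1 - 439)/3 = -I*√438/3)
1/(H(k(s(b))) + K) = 1/(-I*√438/3 - 892398) = 1/(-892398 - I*√438/3)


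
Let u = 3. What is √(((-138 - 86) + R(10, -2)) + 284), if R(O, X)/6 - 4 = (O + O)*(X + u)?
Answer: 2*√51 ≈ 14.283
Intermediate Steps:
R(O, X) = 24 + 12*O*(3 + X) (R(O, X) = 24 + 6*((O + O)*(X + 3)) = 24 + 6*((2*O)*(3 + X)) = 24 + 6*(2*O*(3 + X)) = 24 + 12*O*(3 + X))
√(((-138 - 86) + R(10, -2)) + 284) = √(((-138 - 86) + (24 + 36*10 + 12*10*(-2))) + 284) = √((-224 + (24 + 360 - 240)) + 284) = √((-224 + 144) + 284) = √(-80 + 284) = √204 = 2*√51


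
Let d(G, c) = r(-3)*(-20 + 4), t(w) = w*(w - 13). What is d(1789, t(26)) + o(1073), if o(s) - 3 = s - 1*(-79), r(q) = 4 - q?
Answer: 1043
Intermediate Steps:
t(w) = w*(-13 + w)
o(s) = 82 + s (o(s) = 3 + (s - 1*(-79)) = 3 + (s + 79) = 3 + (79 + s) = 82 + s)
d(G, c) = -112 (d(G, c) = (4 - 1*(-3))*(-20 + 4) = (4 + 3)*(-16) = 7*(-16) = -112)
d(1789, t(26)) + o(1073) = -112 + (82 + 1073) = -112 + 1155 = 1043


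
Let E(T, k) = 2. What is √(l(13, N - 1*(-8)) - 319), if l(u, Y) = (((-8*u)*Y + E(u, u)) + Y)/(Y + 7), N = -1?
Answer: I*√72590/14 ≈ 19.245*I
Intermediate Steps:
l(u, Y) = (2 + Y - 8*Y*u)/(7 + Y) (l(u, Y) = (((-8*u)*Y + 2) + Y)/(Y + 7) = ((-8*Y*u + 2) + Y)/(7 + Y) = ((2 - 8*Y*u) + Y)/(7 + Y) = (2 + Y - 8*Y*u)/(7 + Y))
√(l(13, N - 1*(-8)) - 319) = √((2 + (-1 - 1*(-8)) - 8*(-1 - 1*(-8))*13)/(7 + (-1 - 1*(-8))) - 319) = √((2 + (-1 + 8) - 8*(-1 + 8)*13)/(7 + (-1 + 8)) - 319) = √((2 + 7 - 8*7*13)/(7 + 7) - 319) = √((2 + 7 - 728)/14 - 319) = √((1/14)*(-719) - 319) = √(-719/14 - 319) = √(-5185/14) = I*√72590/14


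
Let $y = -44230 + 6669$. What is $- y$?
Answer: $37561$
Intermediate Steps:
$y = -37561$
$- y = \left(-1\right) \left(-37561\right) = 37561$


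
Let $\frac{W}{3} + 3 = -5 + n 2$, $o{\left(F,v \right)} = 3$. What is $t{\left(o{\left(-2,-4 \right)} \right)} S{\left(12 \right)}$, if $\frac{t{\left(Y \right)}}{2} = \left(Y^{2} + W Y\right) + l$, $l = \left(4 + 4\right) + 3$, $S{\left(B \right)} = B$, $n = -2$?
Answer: $-2112$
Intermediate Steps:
$l = 11$ ($l = 8 + 3 = 11$)
$W = -36$ ($W = -9 + 3 \left(-5 - 4\right) = -9 + 3 \left(-9\right) = -9 - 27 = -36$)
$t{\left(Y \right)} = 22 - 72 Y + 2 Y^{2}$ ($t{\left(Y \right)} = 2 \left(\left(Y^{2} - 36 Y\right) + 11\right) = 2 \left(11 + Y^{2} - 36 Y\right) = 22 - 72 Y + 2 Y^{2}$)
$t{\left(o{\left(-2,-4 \right)} \right)} S{\left(12 \right)} = \left(22 - 216 + 2 \cdot 3^{2}\right) 12 = \left(22 - 216 + 2 \cdot 9\right) 12 = \left(22 - 216 + 18\right) 12 = \left(-176\right) 12 = -2112$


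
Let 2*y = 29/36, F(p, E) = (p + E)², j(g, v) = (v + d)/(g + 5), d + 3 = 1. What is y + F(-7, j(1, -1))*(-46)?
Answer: -186271/72 ≈ -2587.1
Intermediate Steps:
d = -2 (d = -3 + 1 = -2)
j(g, v) = (-2 + v)/(5 + g) (j(g, v) = (v - 2)/(g + 5) = (-2 + v)/(5 + g))
F(p, E) = (E + p)²
y = 29/72 (y = (29/36)/2 = (29*(1/36))/2 = (½)*(29/36) = 29/72 ≈ 0.40278)
y + F(-7, j(1, -1))*(-46) = 29/72 + ((-2 - 1)/(5 + 1) - 7)²*(-46) = 29/72 + (-3/6 - 7)²*(-46) = 29/72 + ((⅙)*(-3) - 7)²*(-46) = 29/72 + (-½ - 7)²*(-46) = 29/72 + (-15/2)²*(-46) = 29/72 + (225/4)*(-46) = 29/72 - 5175/2 = -186271/72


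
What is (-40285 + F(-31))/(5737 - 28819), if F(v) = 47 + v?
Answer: 13423/7694 ≈ 1.7446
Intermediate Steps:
(-40285 + F(-31))/(5737 - 28819) = (-40285 + (47 - 31))/(5737 - 28819) = (-40285 + 16)/(-23082) = -40269*(-1/23082) = 13423/7694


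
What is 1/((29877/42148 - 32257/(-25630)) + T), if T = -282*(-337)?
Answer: 540126620/51331455862853 ≈ 1.0522e-5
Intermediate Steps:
T = 95034
1/((29877/42148 - 32257/(-25630)) + T) = 1/((29877/42148 - 32257/(-25630)) + 95034) = 1/((29877*(1/42148) - 32257*(-1/25630)) + 95034) = 1/((29877/42148 + 32257/25630) + 95034) = 1/(1062657773/540126620 + 95034) = 1/(51331455862853/540126620) = 540126620/51331455862853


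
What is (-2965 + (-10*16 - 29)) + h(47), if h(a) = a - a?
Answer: -3154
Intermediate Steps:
h(a) = 0
(-2965 + (-10*16 - 29)) + h(47) = (-2965 + (-10*16 - 29)) + 0 = (-2965 + (-160 - 29)) + 0 = (-2965 - 189) + 0 = -3154 + 0 = -3154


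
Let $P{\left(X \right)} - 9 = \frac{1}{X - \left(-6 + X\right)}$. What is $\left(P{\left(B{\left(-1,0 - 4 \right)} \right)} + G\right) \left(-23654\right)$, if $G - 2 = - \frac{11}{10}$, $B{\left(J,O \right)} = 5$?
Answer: $- \frac{3571754}{15} \approx -2.3812 \cdot 10^{5}$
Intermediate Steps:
$P{\left(X \right)} = \frac{55}{6}$ ($P{\left(X \right)} = 9 + \frac{1}{X - \left(-6 + X\right)} = 9 + \frac{1}{6} = \frac{55}{6}$)
$G = \frac{9}{10}$ ($G = 2 - \frac{11}{10} = \frac{9}{10} \approx 0.9$)
$\left(P{\left(B{\left(-1,0 - 4 \right)} \right)} + G\right) \left(-23654\right) = \left(\frac{55}{6} + \frac{9}{10}\right) \left(-23654\right) = \frac{151}{15} \left(-23654\right) = - \frac{3571754}{15}$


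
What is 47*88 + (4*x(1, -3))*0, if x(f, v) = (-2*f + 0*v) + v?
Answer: 4136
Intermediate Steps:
x(f, v) = v - 2*f (x(f, v) = (-2*f + 0) + v = -2*f + v = v - 2*f)
47*88 + (4*x(1, -3))*0 = 47*88 + (4*(-3 - 2*1))*0 = 4136 + (4*(-3 - 2))*0 = 4136 + (4*(-5))*0 = 4136 - 20*0 = 4136 + 0 = 4136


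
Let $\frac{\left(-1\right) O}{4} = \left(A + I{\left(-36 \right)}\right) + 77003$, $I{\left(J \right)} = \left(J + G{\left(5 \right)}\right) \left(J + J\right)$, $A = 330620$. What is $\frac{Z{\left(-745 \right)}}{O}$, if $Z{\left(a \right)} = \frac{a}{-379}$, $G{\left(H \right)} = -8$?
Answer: $- \frac{745}{622759156} \approx -1.1963 \cdot 10^{-6}$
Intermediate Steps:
$Z{\left(a \right)} = - \frac{a}{379}$ ($Z{\left(a \right)} = a \left(- \frac{1}{379}\right) = - \frac{a}{379}$)
$I{\left(J \right)} = 2 J \left(-8 + J\right)$ ($I{\left(J \right)} = \left(J - 8\right) \left(J + J\right) = \left(-8 + J\right) 2 J = 2 J \left(-8 + J\right)$)
$O = -1643164$ ($O = - 4 \left(\left(330620 + 2 \left(-36\right) \left(-8 - 36\right)\right) + 77003\right) = - 4 \left(\left(330620 + 2 \left(-36\right) \left(-44\right)\right) + 77003\right) = - 4 \left(\left(330620 + 3168\right) + 77003\right) = - 4 \left(333788 + 77003\right) = \left(-4\right) 410791 = -1643164$)
$\frac{Z{\left(-745 \right)}}{O} = \frac{\left(- \frac{1}{379}\right) \left(-745\right)}{-1643164} = \frac{745}{379} \left(- \frac{1}{1643164}\right) = - \frac{745}{622759156}$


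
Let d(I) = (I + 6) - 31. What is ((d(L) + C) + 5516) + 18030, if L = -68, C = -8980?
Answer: 14473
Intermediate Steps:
d(I) = -25 + I (d(I) = (6 + I) - 31 = -25 + I)
((d(L) + C) + 5516) + 18030 = (((-25 - 68) - 8980) + 5516) + 18030 = ((-93 - 8980) + 5516) + 18030 = (-9073 + 5516) + 18030 = -3557 + 18030 = 14473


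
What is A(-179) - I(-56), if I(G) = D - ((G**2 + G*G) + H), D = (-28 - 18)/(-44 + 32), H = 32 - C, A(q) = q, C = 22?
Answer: 36595/6 ≈ 6099.2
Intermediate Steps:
H = 10 (H = 32 - 1*22 = 32 - 22 = 10)
D = 23/6 (D = -46/(-12) = -46*(-1/12) = 23/6 ≈ 3.8333)
I(G) = -37/6 - 2*G**2 (I(G) = 23/6 - ((G**2 + G*G) + 10) = 23/6 - ((G**2 + G**2) + 10) = 23/6 - (2*G**2 + 10) = 23/6 - (10 + 2*G**2) = 23/6 + (-10 - 2*G**2) = -37/6 - 2*G**2)
A(-179) - I(-56) = -179 - (-37/6 - 2*(-56)**2) = -179 - (-37/6 - 2*3136) = -179 - (-37/6 - 6272) = -179 - 1*(-37669/6) = -179 + 37669/6 = 36595/6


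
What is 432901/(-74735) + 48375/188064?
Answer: -8644198671/1561662560 ≈ -5.5353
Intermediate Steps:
432901/(-74735) + 48375/188064 = 432901*(-1/74735) + 48375*(1/188064) = -432901/74735 + 5375/20896 = -8644198671/1561662560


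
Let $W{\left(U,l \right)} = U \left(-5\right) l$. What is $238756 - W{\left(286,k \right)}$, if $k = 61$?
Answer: $325986$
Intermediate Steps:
$W{\left(U,l \right)} = - 5 U l$
$238756 - W{\left(286,k \right)} = 238756 - \left(-5\right) 286 \cdot 61 = 238756 - -87230 = 238756 + 87230 = 325986$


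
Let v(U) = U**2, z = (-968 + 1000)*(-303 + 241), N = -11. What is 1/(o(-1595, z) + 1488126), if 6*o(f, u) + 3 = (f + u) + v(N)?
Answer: 6/8925295 ≈ 6.7225e-7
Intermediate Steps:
z = -1984 (z = 32*(-62) = -1984)
o(f, u) = 59/3 + f/6 + u/6 (o(f, u) = -1/2 + ((f + u) + (-11)**2)/6 = -1/2 + ((f + u) + 121)/6 = -1/2 + (121 + f + u)/6 = -1/2 + (121/6 + f/6 + u/6) = 59/3 + f/6 + u/6)
1/(o(-1595, z) + 1488126) = 1/((59/3 + (1/6)*(-1595) + (1/6)*(-1984)) + 1488126) = 1/((59/3 - 1595/6 - 992/3) + 1488126) = 1/(-3461/6 + 1488126) = 1/(8925295/6) = 6/8925295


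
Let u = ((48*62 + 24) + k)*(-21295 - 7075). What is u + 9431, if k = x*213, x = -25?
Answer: 65969681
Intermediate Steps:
k = -5325 (k = -25*213 = -5325)
u = 65960250 (u = ((48*62 + 24) - 5325)*(-21295 - 7075) = ((2976 + 24) - 5325)*(-28370) = (3000 - 5325)*(-28370) = -2325*(-28370) = 65960250)
u + 9431 = 65960250 + 9431 = 65969681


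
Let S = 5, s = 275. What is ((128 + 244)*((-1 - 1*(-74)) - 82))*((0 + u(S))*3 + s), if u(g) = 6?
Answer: -980964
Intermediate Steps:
((128 + 244)*((-1 - 1*(-74)) - 82))*((0 + u(S))*3 + s) = ((128 + 244)*((-1 - 1*(-74)) - 82))*((0 + 6)*3 + 275) = (372*((-1 + 74) - 82))*(6*3 + 275) = (372*(73 - 82))*(18 + 275) = (372*(-9))*293 = -3348*293 = -980964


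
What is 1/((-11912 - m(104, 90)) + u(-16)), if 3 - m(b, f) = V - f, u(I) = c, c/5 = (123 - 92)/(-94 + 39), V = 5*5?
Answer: -11/131811 ≈ -8.3453e-5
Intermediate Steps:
V = 25
c = -31/11 (c = 5*((123 - 92)/(-94 + 39)) = 5*(31/(-55)) = 5*(31*(-1/55)) = 5*(-31/55) = -31/11 ≈ -2.8182)
u(I) = -31/11
m(b, f) = -22 + f (m(b, f) = 3 - (25 - f) = 3 + (-25 + f) = -22 + f)
1/((-11912 - m(104, 90)) + u(-16)) = 1/((-11912 - (-22 + 90)) - 31/11) = 1/((-11912 - 1*68) - 31/11) = 1/((-11912 - 68) - 31/11) = 1/(-11980 - 31/11) = 1/(-131811/11) = -11/131811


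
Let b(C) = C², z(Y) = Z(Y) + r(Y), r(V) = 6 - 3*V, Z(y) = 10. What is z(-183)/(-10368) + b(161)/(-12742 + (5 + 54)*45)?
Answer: -39206869/14940288 ≈ -2.6242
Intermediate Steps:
r(V) = 6 - 3*V
z(Y) = 16 - 3*Y (z(Y) = 10 + (6 - 3*Y) = 16 - 3*Y)
z(-183)/(-10368) + b(161)/(-12742 + (5 + 54)*45) = (16 - 3*(-183))/(-10368) + 161²/(-12742 + (5 + 54)*45) = (16 + 549)*(-1/10368) + 25921/(-12742 + 59*45) = 565*(-1/10368) + 25921/(-12742 + 2655) = -565/10368 + 25921/(-10087) = -565/10368 + 25921*(-1/10087) = -565/10368 - 3703/1441 = -39206869/14940288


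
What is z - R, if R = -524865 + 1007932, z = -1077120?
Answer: -1560187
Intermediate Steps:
R = 483067
z - R = -1077120 - 1*483067 = -1077120 - 483067 = -1560187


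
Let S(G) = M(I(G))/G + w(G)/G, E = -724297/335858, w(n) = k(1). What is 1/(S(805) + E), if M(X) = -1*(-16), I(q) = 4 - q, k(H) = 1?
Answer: -270365690/577349499 ≈ -0.46829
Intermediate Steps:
w(n) = 1
E = -724297/335858 (E = -724297*1/335858 = -724297/335858 ≈ -2.1566)
M(X) = 16
S(G) = 17/G (S(G) = 16/G + 1/G = 17/G)
1/(S(805) + E) = 1/(17/805 - 724297/335858) = 1/(-577349499/270365690) = -270365690/577349499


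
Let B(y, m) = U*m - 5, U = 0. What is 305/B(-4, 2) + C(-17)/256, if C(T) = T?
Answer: -15633/256 ≈ -61.066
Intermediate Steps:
B(y, m) = -5 (B(y, m) = 0*m - 5 = 0 - 5 = -5)
305/B(-4, 2) + C(-17)/256 = 305/(-5) - 17/256 = 305*(-1/5) - 17*1/256 = -61 - 17/256 = -15633/256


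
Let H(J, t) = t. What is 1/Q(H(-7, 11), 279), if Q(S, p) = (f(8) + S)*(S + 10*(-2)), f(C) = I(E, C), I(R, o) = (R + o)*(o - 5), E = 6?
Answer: -1/477 ≈ -0.0020964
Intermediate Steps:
I(R, o) = (-5 + o)*(R + o) (I(R, o) = (R + o)*(-5 + o) = (-5 + o)*(R + o))
f(C) = -30 + C + C² (f(C) = C² - 5*6 - 5*C + 6*C = C² - 30 - 5*C + 6*C = -30 + C + C²)
Q(S, p) = (-20 + S)*(42 + S) (Q(S, p) = ((-30 + 8 + 8²) + S)*(S + 10*(-2)) = ((-30 + 8 + 64) + S)*(S - 20) = (42 + S)*(-20 + S) = (-20 + S)*(42 + S))
1/Q(H(-7, 11), 279) = 1/(-840 + 11² + 22*11) = 1/(-840 + 121 + 242) = 1/(-477) = -1/477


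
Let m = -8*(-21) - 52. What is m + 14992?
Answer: 15108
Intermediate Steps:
m = 116 (m = 168 - 52 = 116)
m + 14992 = 116 + 14992 = 15108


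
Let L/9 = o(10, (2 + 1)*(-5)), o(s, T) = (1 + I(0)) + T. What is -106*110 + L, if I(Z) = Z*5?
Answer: -11786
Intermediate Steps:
I(Z) = 5*Z
o(s, T) = 1 + T (o(s, T) = (1 + 5*0) + T = (1 + 0) + T = 1 + T)
L = -126 (L = 9*(1 + (2 + 1)*(-5)) = 9*(1 + 3*(-5)) = 9*(1 - 15) = 9*(-14) = -126)
-106*110 + L = -106*110 - 126 = -11660 - 126 = -11786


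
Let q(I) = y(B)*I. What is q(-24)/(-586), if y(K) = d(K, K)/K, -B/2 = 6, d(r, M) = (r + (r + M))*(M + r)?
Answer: -864/293 ≈ -2.9488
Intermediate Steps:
d(r, M) = (M + r)*(M + 2*r) (d(r, M) = (r + (M + r))*(M + r) = (M + 2*r)*(M + r) = (M + r)*(M + 2*r))
B = -12 (B = -2*6 = -12)
y(K) = 6*K (y(K) = (K**2 + 2*K**2 + 3*K*K)/K = (K**2 + 2*K**2 + 3*K**2)/K = (6*K**2)/K = 6*K)
q(I) = -72*I (q(I) = (6*(-12))*I = -72*I)
q(-24)/(-586) = -72*(-24)/(-586) = 1728*(-1/586) = -864/293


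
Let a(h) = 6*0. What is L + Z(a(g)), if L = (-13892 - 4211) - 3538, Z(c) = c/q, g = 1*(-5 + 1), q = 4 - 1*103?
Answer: -21641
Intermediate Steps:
q = -99 (q = 4 - 103 = -99)
g = -4 (g = 1*(-4) = -4)
a(h) = 0
Z(c) = -c/99 (Z(c) = c/(-99) = c*(-1/99) = -c/99)
L = -21641 (L = -18103 - 3538 = -21641)
L + Z(a(g)) = -21641 - 1/99*0 = -21641 + 0 = -21641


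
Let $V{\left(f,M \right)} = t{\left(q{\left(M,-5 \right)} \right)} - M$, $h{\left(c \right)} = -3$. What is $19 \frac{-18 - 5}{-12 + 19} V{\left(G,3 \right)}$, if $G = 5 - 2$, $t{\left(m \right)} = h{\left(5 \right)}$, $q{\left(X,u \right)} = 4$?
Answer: $\frac{2622}{7} \approx 374.57$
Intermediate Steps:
$t{\left(m \right)} = -3$
$G = 3$ ($G = 5 - 2 = 3$)
$V{\left(f,M \right)} = -3 - M$
$19 \frac{-18 - 5}{-12 + 19} V{\left(G,3 \right)} = 19 \frac{-18 - 5}{-12 + 19} \left(-3 - 3\right) = 19 \left(- \frac{23}{7}\right) \left(-3 - 3\right) = 19 \left(\left(-23\right) \frac{1}{7}\right) \left(-6\right) = 19 \left(- \frac{23}{7}\right) \left(-6\right) = \left(- \frac{437}{7}\right) \left(-6\right) = \frac{2622}{7}$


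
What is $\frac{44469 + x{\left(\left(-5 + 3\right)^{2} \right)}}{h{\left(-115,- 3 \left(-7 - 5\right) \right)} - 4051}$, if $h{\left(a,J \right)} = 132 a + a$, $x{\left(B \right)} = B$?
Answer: $- \frac{44473}{19346} \approx -2.2988$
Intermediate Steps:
$h{\left(a,J \right)} = 133 a$
$\frac{44469 + x{\left(\left(-5 + 3\right)^{2} \right)}}{h{\left(-115,- 3 \left(-7 - 5\right) \right)} - 4051} = \frac{44469 + \left(-5 + 3\right)^{2}}{133 \left(-115\right) - 4051} = \frac{44469 + \left(-2\right)^{2}}{-15295 - 4051} = \frac{44469 + 4}{-19346} = 44473 \left(- \frac{1}{19346}\right) = - \frac{44473}{19346}$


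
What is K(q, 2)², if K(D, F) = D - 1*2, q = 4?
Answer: 4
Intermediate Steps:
K(D, F) = -2 + D (K(D, F) = D - 2 = -2 + D)
K(q, 2)² = (-2 + 4)² = 2² = 4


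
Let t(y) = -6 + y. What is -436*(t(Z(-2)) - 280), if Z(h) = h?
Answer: 125568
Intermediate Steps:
-436*(t(Z(-2)) - 280) = -436*((-6 - 2) - 280) = -436*(-8 - 280) = -436*(-288) = 125568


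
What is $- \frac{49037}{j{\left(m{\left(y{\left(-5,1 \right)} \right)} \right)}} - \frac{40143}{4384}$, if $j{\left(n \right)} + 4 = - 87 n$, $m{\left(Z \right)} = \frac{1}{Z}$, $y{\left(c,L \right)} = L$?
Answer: $\frac{211325195}{398944} \approx 529.71$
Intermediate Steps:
$j{\left(n \right)} = -4 - 87 n$
$- \frac{49037}{j{\left(m{\left(y{\left(-5,1 \right)} \right)} \right)}} - \frac{40143}{4384} = - \frac{49037}{-4 - \frac{87}{1}} - \frac{40143}{4384} = - \frac{49037}{-4 - 87} - \frac{40143}{4384} = - \frac{49037}{-91} - \frac{40143}{4384} = \left(-49037\right) \left(- \frac{1}{91}\right) - \frac{40143}{4384} = \frac{49037}{91} - \frac{40143}{4384} = \frac{211325195}{398944}$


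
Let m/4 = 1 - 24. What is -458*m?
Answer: 42136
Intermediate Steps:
m = -92 (m = 4*(1 - 24) = 4*(-23) = -92)
-458*m = -458*(-92) = 42136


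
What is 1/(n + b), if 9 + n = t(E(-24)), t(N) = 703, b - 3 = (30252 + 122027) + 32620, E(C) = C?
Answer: 1/185596 ≈ 5.3881e-6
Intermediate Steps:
b = 184902 (b = 3 + ((30252 + 122027) + 32620) = 3 + (152279 + 32620) = 3 + 184899 = 184902)
n = 694 (n = -9 + 703 = 694)
1/(n + b) = 1/(694 + 184902) = 1/185596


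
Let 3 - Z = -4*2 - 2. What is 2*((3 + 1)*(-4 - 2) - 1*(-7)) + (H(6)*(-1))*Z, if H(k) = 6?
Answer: -112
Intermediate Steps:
Z = 13 (Z = 3 - (-4*2 - 2) = 3 - (-8 - 2) = 3 - 1*(-10) = 3 + 10 = 13)
2*((3 + 1)*(-4 - 2) - 1*(-7)) + (H(6)*(-1))*Z = 2*((3 + 1)*(-4 - 2) - 1*(-7)) + (6*(-1))*13 = 2*(4*(-6) + 7) - 6*13 = 2*(-24 + 7) - 78 = 2*(-17) - 78 = -34 - 78 = -112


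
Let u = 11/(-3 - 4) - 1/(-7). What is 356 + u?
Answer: 2482/7 ≈ 354.57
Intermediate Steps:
u = -10/7 (u = 11/(-7) - 1*(-⅐) = -⅐*11 + ⅐ = -11/7 + ⅐ = -10/7 ≈ -1.4286)
356 + u = 356 - 10/7 = 2482/7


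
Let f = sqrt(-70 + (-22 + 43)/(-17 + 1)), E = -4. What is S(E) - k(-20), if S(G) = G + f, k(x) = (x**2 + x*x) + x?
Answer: -784 + I*sqrt(1141)/4 ≈ -784.0 + 8.4447*I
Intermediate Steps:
k(x) = x + 2*x**2 (k(x) = (x**2 + x**2) + x = 2*x**2 + x = x + 2*x**2)
f = I*sqrt(1141)/4 (f = sqrt(-70 + 21/(-16)) = sqrt(-70 + 21*(-1/16)) = sqrt(-70 - 21/16) = sqrt(-1141/16) = I*sqrt(1141)/4 ≈ 8.4447*I)
S(G) = G + I*sqrt(1141)/4
S(E) - k(-20) = (-4 + I*sqrt(1141)/4) - (-20)*(1 + 2*(-20)) = (-4 + I*sqrt(1141)/4) - (-20)*(1 - 40) = (-4 + I*sqrt(1141)/4) - (-20)*(-39) = (-4 + I*sqrt(1141)/4) - 1*780 = (-4 + I*sqrt(1141)/4) - 780 = -784 + I*sqrt(1141)/4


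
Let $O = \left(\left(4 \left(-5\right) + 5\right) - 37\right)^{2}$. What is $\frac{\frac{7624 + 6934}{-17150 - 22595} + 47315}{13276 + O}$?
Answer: $\frac{1880520117}{635125100} \approx 2.9609$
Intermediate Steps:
$O = 2704$ ($O = \left(\left(-20 + 5\right) - 37\right)^{2} = \left(-15 - 37\right)^{2} = \left(-52\right)^{2} = 2704$)
$\frac{\frac{7624 + 6934}{-17150 - 22595} + 47315}{13276 + O} = \frac{\frac{7624 + 6934}{-17150 - 22595} + 47315}{13276 + 2704} = \frac{\frac{14558}{-39745} + 47315}{15980} = \left(14558 \left(- \frac{1}{39745}\right) + 47315\right) \frac{1}{15980} = \left(- \frac{14558}{39745} + 47315\right) \frac{1}{15980} = \frac{1880520117}{39745} \cdot \frac{1}{15980} = \frac{1880520117}{635125100}$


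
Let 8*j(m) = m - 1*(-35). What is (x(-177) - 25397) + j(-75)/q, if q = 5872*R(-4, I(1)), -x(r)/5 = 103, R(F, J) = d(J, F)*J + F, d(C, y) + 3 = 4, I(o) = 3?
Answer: -152155259/5872 ≈ -25912.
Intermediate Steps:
j(m) = 35/8 + m/8 (j(m) = (m - 1*(-35))/8 = (m + 35)/8 = (35 + m)/8 = 35/8 + m/8)
d(C, y) = 1 (d(C, y) = -3 + 4 = 1)
R(F, J) = F + J (R(F, J) = 1*J + F = J + F = F + J)
x(r) = -515 (x(r) = -5*103 = -515)
q = -5872 (q = 5872*(-4 + 3) = 5872*(-1) = -5872)
(x(-177) - 25397) + j(-75)/q = (-515 - 25397) + (35/8 + (⅛)*(-75))/(-5872) = -25912 + (35/8 - 75/8)*(-1/5872) = -25912 - 5*(-1/5872) = -25912 + 5/5872 = -152155259/5872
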